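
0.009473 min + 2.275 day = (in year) 0.006233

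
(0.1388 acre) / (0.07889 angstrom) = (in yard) 7.787e+13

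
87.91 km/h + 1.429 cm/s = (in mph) 54.66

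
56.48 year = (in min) 2.969e+07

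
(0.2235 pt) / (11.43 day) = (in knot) 1.552e-10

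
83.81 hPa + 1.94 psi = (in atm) 0.2147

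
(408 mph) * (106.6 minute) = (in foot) 3.827e+06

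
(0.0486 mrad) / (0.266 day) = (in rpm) 2.019e-08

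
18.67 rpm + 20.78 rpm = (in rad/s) 4.131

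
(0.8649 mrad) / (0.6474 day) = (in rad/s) 1.546e-08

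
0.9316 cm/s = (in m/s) 0.009316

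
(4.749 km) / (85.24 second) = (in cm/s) 5571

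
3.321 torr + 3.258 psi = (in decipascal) 2.291e+05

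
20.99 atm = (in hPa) 2.127e+04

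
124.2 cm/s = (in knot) 2.414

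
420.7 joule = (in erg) 4.207e+09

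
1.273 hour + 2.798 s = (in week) 0.007582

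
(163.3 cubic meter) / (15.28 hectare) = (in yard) 0.001169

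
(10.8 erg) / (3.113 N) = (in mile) 2.156e-10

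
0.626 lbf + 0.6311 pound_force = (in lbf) 1.257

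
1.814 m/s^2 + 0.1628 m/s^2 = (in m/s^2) 1.977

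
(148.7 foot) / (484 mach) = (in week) 4.547e-10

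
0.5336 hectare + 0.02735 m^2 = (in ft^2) 5.744e+04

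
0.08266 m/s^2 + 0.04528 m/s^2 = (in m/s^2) 0.1279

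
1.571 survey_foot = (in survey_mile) 0.0002975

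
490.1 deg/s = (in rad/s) 8.554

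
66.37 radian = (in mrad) 6.637e+04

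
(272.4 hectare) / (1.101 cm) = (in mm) 2.474e+11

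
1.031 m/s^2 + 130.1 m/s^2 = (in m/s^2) 131.1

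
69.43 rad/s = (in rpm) 663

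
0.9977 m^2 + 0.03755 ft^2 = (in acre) 0.0002474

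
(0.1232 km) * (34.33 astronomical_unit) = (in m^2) 6.327e+14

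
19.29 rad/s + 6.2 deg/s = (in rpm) 185.2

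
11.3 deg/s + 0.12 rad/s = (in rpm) 3.029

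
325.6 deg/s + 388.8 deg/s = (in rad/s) 12.47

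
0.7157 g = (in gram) 0.7157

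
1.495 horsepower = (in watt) 1115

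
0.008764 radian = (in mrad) 8.764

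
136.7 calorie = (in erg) 5.72e+09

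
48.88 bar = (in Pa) 4.888e+06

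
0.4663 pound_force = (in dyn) 2.074e+05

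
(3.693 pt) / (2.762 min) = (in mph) 1.759e-05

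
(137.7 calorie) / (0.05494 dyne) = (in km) 1.049e+06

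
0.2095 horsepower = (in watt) 156.2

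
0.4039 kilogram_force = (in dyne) 3.961e+05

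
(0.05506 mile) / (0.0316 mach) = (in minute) 0.1373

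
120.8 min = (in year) 0.0002298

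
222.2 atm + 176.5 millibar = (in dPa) 2.253e+08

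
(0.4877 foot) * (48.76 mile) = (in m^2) 1.166e+04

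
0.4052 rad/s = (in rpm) 3.869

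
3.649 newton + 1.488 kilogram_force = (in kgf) 1.86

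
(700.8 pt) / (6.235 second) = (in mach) 0.0001165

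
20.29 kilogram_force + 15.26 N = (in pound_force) 48.16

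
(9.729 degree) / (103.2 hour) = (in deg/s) 2.619e-05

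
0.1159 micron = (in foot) 3.802e-07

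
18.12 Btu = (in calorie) 4569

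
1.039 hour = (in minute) 62.34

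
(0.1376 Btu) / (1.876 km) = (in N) 0.07739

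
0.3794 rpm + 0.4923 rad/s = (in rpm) 5.081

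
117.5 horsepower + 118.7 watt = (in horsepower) 117.7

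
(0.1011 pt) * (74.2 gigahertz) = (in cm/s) 2.646e+08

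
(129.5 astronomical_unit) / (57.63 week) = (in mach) 1632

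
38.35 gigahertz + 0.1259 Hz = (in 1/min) 2.301e+12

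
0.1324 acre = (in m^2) 535.8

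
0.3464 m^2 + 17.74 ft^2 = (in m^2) 1.994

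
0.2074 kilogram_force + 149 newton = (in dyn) 1.51e+07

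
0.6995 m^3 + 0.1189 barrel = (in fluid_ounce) 2.429e+04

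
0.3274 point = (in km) 1.155e-07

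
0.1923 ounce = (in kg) 0.005452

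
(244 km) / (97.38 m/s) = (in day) 0.029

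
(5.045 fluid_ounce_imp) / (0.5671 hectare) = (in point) 7.165e-05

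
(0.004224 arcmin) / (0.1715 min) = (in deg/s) 6.842e-06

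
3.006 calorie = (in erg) 1.258e+08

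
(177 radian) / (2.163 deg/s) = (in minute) 78.14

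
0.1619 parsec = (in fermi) 4.996e+30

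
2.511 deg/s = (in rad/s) 0.04383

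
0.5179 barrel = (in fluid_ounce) 2784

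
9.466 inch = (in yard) 0.2629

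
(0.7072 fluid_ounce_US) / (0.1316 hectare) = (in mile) 9.875e-12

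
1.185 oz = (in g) 33.59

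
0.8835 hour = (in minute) 53.01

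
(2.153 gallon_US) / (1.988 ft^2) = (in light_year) 4.664e-18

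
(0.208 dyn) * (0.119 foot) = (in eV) 4.709e+11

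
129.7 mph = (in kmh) 208.7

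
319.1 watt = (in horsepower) 0.4279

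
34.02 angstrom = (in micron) 0.003402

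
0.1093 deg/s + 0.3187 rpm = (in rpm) 0.3369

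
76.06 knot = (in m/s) 39.13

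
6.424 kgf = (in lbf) 14.16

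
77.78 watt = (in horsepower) 0.1043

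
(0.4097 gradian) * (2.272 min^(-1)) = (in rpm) 0.002327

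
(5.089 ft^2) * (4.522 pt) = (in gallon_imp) 0.1659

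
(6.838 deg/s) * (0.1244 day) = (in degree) 7.35e+04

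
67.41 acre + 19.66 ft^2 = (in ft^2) 2.936e+06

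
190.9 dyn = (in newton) 0.001909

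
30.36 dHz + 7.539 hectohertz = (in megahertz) 0.0007569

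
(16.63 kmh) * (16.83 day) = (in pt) 1.904e+10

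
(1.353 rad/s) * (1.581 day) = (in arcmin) 6.354e+08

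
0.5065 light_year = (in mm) 4.792e+18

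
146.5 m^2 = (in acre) 0.0362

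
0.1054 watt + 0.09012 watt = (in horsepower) 0.0002622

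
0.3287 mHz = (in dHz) 0.003287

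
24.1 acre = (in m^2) 9.753e+04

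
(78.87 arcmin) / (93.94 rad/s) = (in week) 4.038e-10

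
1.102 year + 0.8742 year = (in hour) 1.731e+04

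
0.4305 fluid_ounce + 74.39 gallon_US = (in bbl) 1.771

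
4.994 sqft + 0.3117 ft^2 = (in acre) 0.0001218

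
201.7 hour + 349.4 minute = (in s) 7.471e+05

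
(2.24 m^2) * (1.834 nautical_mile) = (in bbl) 4.785e+04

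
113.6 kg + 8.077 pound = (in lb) 258.5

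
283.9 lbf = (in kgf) 128.8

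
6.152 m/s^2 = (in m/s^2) 6.152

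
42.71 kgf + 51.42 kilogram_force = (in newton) 923.1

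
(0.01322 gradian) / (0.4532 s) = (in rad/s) 0.0004582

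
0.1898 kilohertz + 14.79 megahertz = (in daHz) 1.479e+06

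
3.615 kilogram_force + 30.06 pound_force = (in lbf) 38.03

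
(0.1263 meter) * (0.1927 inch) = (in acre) 1.528e-07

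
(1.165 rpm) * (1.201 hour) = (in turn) 83.95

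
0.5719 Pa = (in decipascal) 5.719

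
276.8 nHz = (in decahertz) 2.768e-08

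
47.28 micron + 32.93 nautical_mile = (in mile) 37.9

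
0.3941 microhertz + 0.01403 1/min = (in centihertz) 0.02342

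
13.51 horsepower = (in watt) 1.007e+04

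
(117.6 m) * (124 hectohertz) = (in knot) 2.835e+06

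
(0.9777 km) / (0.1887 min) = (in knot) 167.9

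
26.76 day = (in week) 3.823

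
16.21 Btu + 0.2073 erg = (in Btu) 16.21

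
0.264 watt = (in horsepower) 0.000354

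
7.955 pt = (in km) 2.806e-06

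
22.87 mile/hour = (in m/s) 10.22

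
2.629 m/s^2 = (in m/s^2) 2.629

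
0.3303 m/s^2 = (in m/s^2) 0.3303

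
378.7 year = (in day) 1.382e+05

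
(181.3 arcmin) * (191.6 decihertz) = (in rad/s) 1.01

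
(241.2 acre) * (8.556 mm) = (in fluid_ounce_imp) 2.939e+08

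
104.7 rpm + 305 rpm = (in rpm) 409.7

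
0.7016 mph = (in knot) 0.6097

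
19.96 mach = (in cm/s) 6.796e+05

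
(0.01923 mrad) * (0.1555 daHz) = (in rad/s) 2.99e-05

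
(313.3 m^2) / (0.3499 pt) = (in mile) 1577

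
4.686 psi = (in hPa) 323.1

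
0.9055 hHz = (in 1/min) 5433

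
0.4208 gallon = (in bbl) 0.01002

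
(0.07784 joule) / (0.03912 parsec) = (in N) 6.448e-17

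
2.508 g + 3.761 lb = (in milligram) 1.708e+06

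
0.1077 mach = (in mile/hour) 82.03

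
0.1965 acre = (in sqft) 8560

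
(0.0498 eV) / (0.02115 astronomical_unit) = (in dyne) 2.522e-25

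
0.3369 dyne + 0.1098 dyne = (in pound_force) 1.004e-06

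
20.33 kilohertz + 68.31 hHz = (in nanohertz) 2.716e+13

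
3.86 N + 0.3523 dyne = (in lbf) 0.8678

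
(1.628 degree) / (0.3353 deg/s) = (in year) 1.54e-07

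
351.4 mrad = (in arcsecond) 7.248e+04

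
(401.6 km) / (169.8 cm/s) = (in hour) 65.7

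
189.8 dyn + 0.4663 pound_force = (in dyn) 2.076e+05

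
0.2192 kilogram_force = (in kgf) 0.2192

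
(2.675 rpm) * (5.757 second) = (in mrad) 1613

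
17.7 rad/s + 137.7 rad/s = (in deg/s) 8904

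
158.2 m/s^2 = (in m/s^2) 158.2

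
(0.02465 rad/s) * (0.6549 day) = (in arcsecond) 2.877e+08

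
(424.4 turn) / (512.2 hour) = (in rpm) 0.01381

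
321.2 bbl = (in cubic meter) 51.07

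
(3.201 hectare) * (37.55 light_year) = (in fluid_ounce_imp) 4.002e+26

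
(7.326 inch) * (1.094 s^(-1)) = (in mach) 0.0005979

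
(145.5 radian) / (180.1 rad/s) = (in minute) 0.01346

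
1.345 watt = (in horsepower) 0.001804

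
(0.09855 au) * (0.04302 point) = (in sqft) 2.408e+06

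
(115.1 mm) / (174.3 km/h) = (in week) 3.931e-09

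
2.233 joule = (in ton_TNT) 5.337e-10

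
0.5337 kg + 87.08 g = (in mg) 6.208e+05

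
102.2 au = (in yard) 1.672e+13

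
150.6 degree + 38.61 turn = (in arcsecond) 5.058e+07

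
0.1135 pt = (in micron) 40.04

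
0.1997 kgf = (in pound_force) 0.4403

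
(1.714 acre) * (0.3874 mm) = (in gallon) 709.9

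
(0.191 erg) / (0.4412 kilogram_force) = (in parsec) 1.431e-25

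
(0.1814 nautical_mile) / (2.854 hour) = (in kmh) 0.1177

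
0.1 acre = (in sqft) 4356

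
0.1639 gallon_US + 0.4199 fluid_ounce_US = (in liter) 0.6328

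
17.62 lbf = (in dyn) 7.838e+06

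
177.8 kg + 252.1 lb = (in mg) 2.922e+08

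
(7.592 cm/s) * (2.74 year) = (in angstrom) 6.56e+16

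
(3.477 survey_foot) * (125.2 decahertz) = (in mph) 2968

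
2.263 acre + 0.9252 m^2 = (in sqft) 9.859e+04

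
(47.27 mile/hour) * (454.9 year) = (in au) 2.026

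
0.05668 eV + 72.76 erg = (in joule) 7.276e-06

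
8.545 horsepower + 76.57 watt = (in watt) 6449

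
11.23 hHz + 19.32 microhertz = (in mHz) 1.123e+06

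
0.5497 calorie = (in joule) 2.3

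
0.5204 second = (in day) 6.023e-06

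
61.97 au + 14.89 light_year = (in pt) 3.993e+20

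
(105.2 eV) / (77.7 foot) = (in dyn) 7.117e-14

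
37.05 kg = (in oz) 1307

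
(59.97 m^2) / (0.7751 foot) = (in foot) 832.8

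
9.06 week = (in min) 9.132e+04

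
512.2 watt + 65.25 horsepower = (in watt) 4.917e+04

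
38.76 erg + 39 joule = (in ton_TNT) 9.321e-09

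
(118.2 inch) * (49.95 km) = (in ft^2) 1.614e+06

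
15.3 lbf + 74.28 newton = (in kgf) 14.51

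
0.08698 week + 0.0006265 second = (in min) 876.8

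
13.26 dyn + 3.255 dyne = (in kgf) 1.684e-05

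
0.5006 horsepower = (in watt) 373.3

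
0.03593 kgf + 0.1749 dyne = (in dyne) 3.524e+04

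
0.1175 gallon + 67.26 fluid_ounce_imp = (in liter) 2.356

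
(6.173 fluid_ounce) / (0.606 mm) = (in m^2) 0.3012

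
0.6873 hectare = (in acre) 1.698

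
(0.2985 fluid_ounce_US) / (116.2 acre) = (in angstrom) 0.1877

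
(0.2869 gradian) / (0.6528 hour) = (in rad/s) 1.918e-06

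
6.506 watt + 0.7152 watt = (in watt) 7.221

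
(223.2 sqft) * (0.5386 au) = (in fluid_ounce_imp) 5.88e+16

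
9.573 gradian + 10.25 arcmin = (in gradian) 9.763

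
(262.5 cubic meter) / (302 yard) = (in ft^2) 10.23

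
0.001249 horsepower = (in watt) 0.9314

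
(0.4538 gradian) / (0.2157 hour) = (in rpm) 8.766e-05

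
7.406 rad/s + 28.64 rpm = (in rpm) 99.36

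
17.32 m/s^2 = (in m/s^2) 17.32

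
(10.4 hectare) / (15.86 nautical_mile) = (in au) 2.367e-11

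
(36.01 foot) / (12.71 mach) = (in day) 2.935e-08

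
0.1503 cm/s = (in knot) 0.002922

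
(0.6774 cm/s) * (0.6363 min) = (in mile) 0.0001607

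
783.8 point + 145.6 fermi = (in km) 0.0002765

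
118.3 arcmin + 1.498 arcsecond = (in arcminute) 118.3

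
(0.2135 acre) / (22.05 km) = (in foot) 0.1286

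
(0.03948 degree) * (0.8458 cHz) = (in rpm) 5.565e-05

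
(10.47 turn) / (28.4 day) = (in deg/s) 0.001536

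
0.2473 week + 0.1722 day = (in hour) 45.68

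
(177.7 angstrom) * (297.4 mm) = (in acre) 1.306e-12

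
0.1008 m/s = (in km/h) 0.3629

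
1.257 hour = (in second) 4525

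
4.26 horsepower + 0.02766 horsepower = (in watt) 3197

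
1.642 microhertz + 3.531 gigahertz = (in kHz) 3.531e+06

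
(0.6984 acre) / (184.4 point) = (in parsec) 1.408e-12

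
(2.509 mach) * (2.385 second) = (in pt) 5.776e+06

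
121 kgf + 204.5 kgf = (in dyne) 3.192e+08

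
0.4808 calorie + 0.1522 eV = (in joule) 2.012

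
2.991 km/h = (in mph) 1.859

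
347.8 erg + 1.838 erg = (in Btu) 3.314e-08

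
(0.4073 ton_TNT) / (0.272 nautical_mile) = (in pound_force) 7.605e+05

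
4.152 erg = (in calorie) 9.924e-08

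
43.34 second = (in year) 1.374e-06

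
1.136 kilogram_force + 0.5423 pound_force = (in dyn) 1.355e+06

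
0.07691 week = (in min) 775.3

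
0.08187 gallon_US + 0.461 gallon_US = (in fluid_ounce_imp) 72.33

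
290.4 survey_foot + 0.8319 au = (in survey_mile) 7.733e+07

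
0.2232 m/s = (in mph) 0.4993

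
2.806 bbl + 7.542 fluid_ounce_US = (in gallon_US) 117.9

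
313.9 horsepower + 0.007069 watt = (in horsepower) 313.9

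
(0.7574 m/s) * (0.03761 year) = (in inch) 3.537e+07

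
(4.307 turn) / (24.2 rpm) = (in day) 0.0001236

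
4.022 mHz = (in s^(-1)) 0.004022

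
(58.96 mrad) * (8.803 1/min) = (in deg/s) 0.4956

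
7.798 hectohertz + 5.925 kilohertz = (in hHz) 67.05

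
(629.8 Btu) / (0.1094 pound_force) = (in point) 3.871e+09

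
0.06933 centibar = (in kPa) 0.06933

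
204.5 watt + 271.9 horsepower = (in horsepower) 272.2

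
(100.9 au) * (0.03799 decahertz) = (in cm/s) 5.734e+14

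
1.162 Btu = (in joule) 1226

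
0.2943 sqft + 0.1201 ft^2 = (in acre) 9.513e-06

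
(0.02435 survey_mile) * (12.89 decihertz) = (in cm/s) 5051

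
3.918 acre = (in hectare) 1.586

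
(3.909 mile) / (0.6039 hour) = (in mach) 0.008498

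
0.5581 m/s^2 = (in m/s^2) 0.5581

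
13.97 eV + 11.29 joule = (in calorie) 2.698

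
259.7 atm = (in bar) 263.1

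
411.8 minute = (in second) 2.471e+04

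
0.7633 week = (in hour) 128.2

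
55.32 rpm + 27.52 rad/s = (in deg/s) 1909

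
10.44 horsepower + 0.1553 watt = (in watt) 7785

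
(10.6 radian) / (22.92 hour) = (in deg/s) 0.007361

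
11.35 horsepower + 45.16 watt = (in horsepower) 11.41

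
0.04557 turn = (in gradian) 18.23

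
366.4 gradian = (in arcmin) 1.979e+04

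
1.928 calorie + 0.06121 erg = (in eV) 5.035e+19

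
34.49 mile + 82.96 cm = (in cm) 5.551e+06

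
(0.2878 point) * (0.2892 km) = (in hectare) 2.936e-06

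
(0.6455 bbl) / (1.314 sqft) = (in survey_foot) 2.758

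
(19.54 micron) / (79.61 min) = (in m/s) 4.091e-09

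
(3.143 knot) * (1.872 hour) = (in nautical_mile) 5.884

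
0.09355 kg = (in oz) 3.3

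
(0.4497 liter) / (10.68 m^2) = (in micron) 42.11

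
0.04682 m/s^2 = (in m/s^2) 0.04682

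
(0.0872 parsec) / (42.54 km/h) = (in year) 7.22e+06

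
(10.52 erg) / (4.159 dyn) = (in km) 2.529e-05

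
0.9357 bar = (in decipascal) 9.357e+05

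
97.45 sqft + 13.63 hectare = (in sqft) 1.467e+06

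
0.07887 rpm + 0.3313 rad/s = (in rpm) 3.243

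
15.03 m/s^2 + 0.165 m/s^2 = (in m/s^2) 15.19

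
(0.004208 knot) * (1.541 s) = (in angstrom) 3.336e+07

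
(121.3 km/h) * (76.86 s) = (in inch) 1.02e+05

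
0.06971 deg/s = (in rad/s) 0.001217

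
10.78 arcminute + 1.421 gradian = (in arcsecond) 5251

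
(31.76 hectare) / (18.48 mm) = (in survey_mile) 1.068e+04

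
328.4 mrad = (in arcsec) 6.774e+04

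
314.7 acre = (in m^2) 1.274e+06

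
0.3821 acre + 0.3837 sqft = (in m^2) 1546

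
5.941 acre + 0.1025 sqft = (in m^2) 2.404e+04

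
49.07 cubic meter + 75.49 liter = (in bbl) 309.1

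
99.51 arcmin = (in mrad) 28.95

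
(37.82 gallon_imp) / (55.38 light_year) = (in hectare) 3.282e-23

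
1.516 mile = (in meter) 2440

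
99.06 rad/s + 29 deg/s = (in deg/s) 5705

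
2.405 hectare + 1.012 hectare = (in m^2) 3.417e+04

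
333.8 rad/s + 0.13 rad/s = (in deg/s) 1.913e+04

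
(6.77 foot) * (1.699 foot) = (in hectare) 0.0001069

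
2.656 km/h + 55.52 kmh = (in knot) 31.41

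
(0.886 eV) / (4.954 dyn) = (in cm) 2.865e-13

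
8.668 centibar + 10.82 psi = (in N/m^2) 8.327e+04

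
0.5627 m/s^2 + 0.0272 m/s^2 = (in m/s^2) 0.5899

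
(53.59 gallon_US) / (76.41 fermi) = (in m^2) 2.655e+12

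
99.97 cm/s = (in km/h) 3.599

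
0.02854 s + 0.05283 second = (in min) 0.001356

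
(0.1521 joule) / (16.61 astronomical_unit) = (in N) 6.121e-14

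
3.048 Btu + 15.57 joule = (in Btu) 3.063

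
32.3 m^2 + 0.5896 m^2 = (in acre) 0.008127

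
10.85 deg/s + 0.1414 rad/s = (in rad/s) 0.3308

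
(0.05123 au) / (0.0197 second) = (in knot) 7.562e+11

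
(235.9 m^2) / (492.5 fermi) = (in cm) 4.79e+16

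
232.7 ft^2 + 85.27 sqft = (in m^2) 29.54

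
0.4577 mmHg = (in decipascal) 610.2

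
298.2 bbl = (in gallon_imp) 1.043e+04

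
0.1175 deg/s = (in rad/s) 0.002051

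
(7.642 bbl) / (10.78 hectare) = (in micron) 11.27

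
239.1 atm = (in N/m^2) 2.423e+07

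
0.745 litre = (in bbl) 0.004686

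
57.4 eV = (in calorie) 2.198e-18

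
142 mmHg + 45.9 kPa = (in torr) 486.3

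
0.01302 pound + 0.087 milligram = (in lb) 0.01302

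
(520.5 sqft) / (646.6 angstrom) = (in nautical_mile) 4.038e+05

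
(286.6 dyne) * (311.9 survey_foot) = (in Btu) 0.0002582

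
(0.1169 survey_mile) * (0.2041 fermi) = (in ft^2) 4.133e-13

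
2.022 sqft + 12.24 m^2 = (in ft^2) 133.8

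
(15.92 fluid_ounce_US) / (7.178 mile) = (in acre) 1.007e-11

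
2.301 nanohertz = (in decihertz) 2.301e-08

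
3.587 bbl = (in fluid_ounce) 1.928e+04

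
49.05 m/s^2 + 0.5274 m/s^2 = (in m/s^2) 49.58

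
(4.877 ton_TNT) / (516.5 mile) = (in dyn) 2.455e+09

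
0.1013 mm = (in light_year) 1.071e-20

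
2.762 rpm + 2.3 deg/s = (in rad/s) 0.3294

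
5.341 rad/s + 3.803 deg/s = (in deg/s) 309.8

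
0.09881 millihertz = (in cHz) 0.009881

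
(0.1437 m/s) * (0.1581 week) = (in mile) 8.538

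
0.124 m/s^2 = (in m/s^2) 0.124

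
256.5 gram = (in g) 256.5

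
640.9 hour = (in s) 2.307e+06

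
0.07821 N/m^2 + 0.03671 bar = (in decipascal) 3.671e+04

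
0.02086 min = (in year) 3.969e-08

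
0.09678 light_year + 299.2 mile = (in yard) 1.001e+15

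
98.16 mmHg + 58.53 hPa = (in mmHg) 142.1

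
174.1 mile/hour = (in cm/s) 7783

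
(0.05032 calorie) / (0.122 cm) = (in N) 172.6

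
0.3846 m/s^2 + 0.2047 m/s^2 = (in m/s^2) 0.5893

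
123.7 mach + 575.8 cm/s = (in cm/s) 4.213e+06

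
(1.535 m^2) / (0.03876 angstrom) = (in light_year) 4.186e-05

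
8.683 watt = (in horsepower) 0.01164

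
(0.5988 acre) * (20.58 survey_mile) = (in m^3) 8.026e+07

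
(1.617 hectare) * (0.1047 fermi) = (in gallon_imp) 3.724e-10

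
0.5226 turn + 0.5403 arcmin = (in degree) 188.1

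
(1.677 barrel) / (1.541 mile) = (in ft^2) 0.001157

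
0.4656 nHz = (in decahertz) 4.656e-11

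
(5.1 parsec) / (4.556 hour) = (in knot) 1.865e+13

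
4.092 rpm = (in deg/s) 24.55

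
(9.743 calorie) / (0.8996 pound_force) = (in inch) 401.1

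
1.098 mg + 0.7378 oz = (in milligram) 2.092e+04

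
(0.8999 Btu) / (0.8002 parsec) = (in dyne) 3.845e-09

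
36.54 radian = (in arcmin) 1.256e+05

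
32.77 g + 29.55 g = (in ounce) 2.198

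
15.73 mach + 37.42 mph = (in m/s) 5373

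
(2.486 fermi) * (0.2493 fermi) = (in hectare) 6.198e-35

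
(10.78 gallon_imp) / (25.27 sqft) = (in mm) 20.87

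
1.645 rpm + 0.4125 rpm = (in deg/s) 12.35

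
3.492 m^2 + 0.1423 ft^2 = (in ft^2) 37.73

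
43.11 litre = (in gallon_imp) 9.483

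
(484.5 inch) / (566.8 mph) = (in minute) 0.0008095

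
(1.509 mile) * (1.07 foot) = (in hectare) 0.0792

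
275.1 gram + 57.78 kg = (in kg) 58.06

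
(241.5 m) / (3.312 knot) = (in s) 141.7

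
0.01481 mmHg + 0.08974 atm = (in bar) 0.09095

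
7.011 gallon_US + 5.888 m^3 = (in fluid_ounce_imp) 2.082e+05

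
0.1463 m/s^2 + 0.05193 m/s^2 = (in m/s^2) 0.1982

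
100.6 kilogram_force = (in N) 986.5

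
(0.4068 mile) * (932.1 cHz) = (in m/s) 6102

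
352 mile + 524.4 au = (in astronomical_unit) 524.4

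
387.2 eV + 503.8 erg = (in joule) 5.038e-05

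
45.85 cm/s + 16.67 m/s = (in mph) 38.32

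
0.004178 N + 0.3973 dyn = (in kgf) 0.0004264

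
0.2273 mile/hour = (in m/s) 0.1016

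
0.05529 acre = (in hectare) 0.02238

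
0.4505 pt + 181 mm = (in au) 1.211e-12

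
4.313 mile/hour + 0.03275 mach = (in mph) 29.26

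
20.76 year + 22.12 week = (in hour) 1.856e+05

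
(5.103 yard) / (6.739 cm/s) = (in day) 0.0008014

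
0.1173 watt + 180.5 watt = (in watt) 180.6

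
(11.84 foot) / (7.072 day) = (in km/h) 2.126e-05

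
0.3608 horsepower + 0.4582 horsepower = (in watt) 610.7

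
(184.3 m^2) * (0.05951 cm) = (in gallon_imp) 24.13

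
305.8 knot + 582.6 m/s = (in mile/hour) 1655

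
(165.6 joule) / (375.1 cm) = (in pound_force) 9.925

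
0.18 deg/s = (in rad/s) 0.003142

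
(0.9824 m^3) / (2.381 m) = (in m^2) 0.4126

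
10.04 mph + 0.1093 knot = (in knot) 8.834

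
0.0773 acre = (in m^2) 312.8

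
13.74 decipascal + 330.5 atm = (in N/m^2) 3.349e+07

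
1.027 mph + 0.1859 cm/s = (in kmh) 1.659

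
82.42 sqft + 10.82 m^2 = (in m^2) 18.48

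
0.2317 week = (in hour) 38.93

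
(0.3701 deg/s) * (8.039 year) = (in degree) 9.383e+07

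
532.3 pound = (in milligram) 2.414e+08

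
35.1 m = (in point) 9.95e+04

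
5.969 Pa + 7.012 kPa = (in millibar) 70.18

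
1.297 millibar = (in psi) 0.01881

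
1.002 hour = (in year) 0.0001144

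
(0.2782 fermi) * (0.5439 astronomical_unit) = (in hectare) 2.264e-09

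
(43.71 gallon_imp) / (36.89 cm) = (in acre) 0.0001331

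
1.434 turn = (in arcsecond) 1.858e+06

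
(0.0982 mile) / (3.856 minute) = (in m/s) 0.6831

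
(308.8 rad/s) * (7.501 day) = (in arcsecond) 4.128e+13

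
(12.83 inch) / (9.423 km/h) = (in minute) 0.002075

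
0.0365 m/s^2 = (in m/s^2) 0.0365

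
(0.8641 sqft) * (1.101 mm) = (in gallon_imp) 0.01944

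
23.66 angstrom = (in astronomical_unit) 1.582e-20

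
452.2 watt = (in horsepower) 0.6064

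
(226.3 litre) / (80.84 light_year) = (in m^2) 2.959e-19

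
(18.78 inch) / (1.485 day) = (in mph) 8.317e-06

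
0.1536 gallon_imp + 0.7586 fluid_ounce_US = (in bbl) 0.004533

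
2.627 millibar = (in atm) 0.002593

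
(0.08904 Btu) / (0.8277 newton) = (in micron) 1.135e+08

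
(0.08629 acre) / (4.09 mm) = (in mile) 53.05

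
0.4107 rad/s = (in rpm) 3.922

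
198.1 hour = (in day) 8.254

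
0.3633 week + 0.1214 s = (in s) 2.197e+05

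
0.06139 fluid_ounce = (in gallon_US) 0.0004796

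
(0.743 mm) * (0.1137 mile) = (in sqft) 1.463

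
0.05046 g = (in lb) 0.0001112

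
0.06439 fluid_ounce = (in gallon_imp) 0.0004189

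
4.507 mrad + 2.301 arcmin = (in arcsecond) 1068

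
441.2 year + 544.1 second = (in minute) 2.319e+08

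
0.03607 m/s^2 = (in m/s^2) 0.03607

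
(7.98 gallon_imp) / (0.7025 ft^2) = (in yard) 0.6079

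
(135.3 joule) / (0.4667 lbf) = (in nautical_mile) 0.03519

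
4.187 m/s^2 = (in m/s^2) 4.187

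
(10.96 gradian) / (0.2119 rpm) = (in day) 8.98e-05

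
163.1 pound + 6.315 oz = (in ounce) 2616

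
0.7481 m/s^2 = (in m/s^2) 0.7481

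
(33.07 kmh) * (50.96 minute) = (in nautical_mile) 15.17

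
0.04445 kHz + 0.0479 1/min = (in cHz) 4445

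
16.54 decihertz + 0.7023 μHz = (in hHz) 0.01654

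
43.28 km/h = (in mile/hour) 26.89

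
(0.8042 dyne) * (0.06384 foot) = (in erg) 1.565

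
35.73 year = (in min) 1.878e+07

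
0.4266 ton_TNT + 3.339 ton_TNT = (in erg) 1.576e+17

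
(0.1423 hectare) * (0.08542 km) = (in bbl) 7.645e+05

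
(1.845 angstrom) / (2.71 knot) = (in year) 4.196e-18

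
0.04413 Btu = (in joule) 46.56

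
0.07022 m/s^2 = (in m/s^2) 0.07022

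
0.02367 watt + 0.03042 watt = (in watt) 0.05409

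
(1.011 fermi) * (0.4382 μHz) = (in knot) 8.612e-22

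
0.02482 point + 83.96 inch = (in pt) 6045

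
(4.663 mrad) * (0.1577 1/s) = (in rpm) 0.007022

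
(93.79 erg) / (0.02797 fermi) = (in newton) 3.353e+11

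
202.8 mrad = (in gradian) 12.91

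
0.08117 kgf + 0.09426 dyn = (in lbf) 0.1789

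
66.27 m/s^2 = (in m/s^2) 66.27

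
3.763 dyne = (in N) 3.763e-05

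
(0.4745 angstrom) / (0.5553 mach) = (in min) 4.183e-15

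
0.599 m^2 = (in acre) 0.000148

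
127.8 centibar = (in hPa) 1278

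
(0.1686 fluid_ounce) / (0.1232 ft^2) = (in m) 0.0004356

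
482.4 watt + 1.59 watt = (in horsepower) 0.649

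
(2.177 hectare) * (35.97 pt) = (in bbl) 1738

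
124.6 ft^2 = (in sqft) 124.6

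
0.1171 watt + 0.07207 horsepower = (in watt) 53.86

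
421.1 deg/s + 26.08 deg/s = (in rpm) 74.53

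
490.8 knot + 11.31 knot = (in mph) 577.8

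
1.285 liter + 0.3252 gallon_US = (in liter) 2.516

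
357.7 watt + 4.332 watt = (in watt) 362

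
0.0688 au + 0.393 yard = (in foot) 3.377e+10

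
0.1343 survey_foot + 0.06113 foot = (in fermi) 5.957e+13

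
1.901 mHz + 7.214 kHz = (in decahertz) 721.4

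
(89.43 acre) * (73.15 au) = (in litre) 3.96e+21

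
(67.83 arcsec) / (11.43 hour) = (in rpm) 7.632e-08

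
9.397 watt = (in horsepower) 0.0126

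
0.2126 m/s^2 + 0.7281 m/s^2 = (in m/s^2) 0.9407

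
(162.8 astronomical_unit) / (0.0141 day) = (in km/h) 7.197e+10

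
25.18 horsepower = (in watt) 1.878e+04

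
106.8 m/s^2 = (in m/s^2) 106.8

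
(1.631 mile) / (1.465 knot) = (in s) 3483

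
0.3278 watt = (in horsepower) 0.0004396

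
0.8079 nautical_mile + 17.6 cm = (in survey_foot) 4909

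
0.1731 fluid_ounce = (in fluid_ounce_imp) 0.1802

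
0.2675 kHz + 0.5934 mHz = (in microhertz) 2.675e+08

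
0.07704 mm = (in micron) 77.04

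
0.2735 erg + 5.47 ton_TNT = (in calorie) 5.47e+09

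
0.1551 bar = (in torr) 116.3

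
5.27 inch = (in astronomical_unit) 8.948e-13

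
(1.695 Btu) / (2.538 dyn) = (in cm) 7.046e+09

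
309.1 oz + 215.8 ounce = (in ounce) 524.9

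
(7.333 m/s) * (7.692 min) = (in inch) 1.332e+05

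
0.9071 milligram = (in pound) 2e-06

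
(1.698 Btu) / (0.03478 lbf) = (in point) 3.282e+07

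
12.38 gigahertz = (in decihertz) 1.238e+11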